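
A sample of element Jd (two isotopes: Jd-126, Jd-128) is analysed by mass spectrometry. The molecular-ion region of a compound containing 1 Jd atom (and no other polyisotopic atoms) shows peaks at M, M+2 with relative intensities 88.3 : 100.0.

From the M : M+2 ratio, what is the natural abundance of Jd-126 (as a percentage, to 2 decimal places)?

If p is the fraction of Jd that is Jd-126, then I(M+2)/I(M) = [C(1,1)·p^0·(1−p)] / p^1 = 1·(1−p)/p = 100.0/88.3 = 1.1325
(1−p)/p = 1.1325/1 = 1.1325  ⇒  p = 1/(1 + 1.1325) = 0.4689
Jd-126: 46.89%, Jd-128: 53.11%.

46.89%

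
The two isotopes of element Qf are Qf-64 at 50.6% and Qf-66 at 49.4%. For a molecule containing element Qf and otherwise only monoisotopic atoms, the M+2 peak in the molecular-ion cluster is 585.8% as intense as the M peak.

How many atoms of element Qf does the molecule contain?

6

With n Qf atoms, P(M+2)/P(M) = C(n,1)·p^(n−1)q / p^n = n·q/p = n · 0.494/0.506.
n = 5.858 × 0.506/0.494 = 6.00 ≈ 6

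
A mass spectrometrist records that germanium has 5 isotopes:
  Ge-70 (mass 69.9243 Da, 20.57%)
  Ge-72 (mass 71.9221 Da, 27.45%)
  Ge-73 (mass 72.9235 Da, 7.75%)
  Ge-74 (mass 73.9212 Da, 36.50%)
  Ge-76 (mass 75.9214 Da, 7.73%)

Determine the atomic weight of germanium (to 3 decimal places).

The abundance-weighted mean is 0.2057 × 69.9243 + 0.2745 × 71.9221 + 0.0775 × 72.9235 + 0.3650 × 73.9212 + 0.0773 × 75.9214
= 14.38343 + 19.74262 + 5.65157 + 26.98124 + 5.86872 = 72.62758 Da

72.628 Da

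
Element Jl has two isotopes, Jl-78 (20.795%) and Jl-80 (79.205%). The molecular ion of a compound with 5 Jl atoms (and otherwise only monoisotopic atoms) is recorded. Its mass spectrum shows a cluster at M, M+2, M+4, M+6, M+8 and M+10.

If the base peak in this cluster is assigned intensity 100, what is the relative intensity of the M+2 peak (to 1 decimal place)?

1.8

Binomial terms of (0.20795 + 0.79205)^5: M 0.0004, M+2 0.0074, M+4 0.0564, M+6 0.2149, M+8 0.4092, M+10 0.3117 → M+8 is the base peak.
P(M+8) = C(5,4) × 0.20795^1 × 0.79205^4 = 5 × 0.20795 × 0.39355949 = 0.409203 (base)
P(M+2) = C(5,1) × 0.20795^4 × 0.79205^1 = 5 × 0.00186997 × 0.79205 = 0.007406
Relative intensity = 0.007406 / 0.409203 × 100 = 1.8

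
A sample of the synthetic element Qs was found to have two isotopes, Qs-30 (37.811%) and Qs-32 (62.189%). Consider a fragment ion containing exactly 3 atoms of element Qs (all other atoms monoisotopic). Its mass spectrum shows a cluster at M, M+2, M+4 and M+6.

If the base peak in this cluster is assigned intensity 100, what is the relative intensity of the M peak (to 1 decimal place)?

(0.37811 + 0.62189)^3 gives M 0.0541, M+2 0.2667, M+4 0.4387, M+6 0.2405; the largest is M+4.
P(M+4) = C(3,2) × 0.37811^1 × 0.62189^2 = 3 × 0.37811 × 0.38674717 = 0.438699 (base)
P(M) = C(3,0) × 0.37811^3 × 0.62189^0 = 1 × 0.05405732 × 1.0000 = 0.054057
Relative intensity = 0.054057 / 0.438699 × 100 = 12.3

12.3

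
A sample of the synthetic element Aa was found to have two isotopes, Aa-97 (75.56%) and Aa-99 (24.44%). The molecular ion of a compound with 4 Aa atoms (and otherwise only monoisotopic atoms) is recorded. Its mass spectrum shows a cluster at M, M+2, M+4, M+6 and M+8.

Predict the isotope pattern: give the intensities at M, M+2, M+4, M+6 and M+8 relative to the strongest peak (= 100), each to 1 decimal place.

77.3 : 100.0 : 48.5 : 10.5 : 0.8

Each Aa atom is independently Aa-97 (p = 0.7556) or Aa-99 (q = 0.2444); the cluster is the binomial expansion (p + q)^4.
P(M) = 0.7556^4 = 0.325963
P(M+2) = 4 × 0.7556^3 × 0.2444^1 = 0.421732
P(M+4) = 6 × 0.7556^2 × 0.2444^2 = 0.204615
P(M+6) = 4 × 0.7556^1 × 0.2444^3 = 0.044122
P(M+8) = 0.2444^4 = 0.003568
The M+2 peak is largest (0.421732); scaling to 100 gives 77.3 : 100.0 : 48.5 : 10.5 : 0.8.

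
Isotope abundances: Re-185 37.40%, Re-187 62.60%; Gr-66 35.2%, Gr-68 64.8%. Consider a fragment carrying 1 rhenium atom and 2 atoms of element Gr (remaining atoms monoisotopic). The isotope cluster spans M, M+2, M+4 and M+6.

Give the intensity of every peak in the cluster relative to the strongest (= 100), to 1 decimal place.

Rhenium pattern (n=1): 0.3740 : 0.6260
Element Gr pattern (n=2): 0.123904 : 0.456192 : 0.419904
Convolve the two distributions (both contribute in 2-u steps):
  M: 0.3740×0.123904 = 0.046340
  M+2: 0.3740×0.456192 + 0.6260×0.123904 = 0.248180
  M+4: 0.3740×0.419904 + 0.6260×0.456192 = 0.442620
  M+6: 0.6260×0.419904 = 0.262860
Scale to base peak (0.442620) = 100: 10.5 : 56.1 : 100.0 : 59.4

10.5 : 56.1 : 100.0 : 59.4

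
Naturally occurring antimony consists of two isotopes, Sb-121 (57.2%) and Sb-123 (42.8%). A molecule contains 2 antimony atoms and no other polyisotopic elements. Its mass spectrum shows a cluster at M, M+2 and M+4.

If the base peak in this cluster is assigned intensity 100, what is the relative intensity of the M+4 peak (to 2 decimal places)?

Binomial terms of (0.572 + 0.428)^2: M 0.3272, M+2 0.4896, M+4 0.1832 → M+2 is the base peak.
P(M+2) = C(2,1) × 0.572^1 × 0.428^1 = 2 × 0.5720 × 0.4280 = 0.489632 (base)
P(M+4) = C(2,2) × 0.572^0 × 0.428^2 = 1 × 1.0000 × 0.183184 = 0.183184
Relative intensity = 0.183184 / 0.489632 × 100 = 37.41

37.41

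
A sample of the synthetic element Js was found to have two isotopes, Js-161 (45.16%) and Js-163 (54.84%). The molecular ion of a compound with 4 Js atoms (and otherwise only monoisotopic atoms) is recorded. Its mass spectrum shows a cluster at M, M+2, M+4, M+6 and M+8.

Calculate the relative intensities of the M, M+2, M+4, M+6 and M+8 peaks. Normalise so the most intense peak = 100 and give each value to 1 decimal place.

11.3 : 54.9 : 100.0 : 81.0 : 24.6

Each Js atom is independently Js-161 (p = 0.4516) or Js-163 (q = 0.5484); the cluster is the binomial expansion (p + q)^4.
P(M) = 0.4516^4 = 0.041593
P(M+2) = 4 × 0.4516^3 × 0.5484^1 = 0.202032
P(M+4) = 6 × 0.4516^2 × 0.5484^2 = 0.368005
P(M+6) = 4 × 0.4516^1 × 0.5484^3 = 0.297925
P(M+8) = 0.5484^4 = 0.090446
The M+4 peak is largest (0.368005); scaling to 100 gives 11.3 : 54.9 : 100.0 : 81.0 : 24.6.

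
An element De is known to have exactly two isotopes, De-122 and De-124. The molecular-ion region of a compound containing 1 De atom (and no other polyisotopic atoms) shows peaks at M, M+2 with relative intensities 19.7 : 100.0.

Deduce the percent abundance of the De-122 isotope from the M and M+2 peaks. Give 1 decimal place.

Write p for the De-122 fraction. I(M+2)/I(M) = [C(1,1)·p^0·(1−p)] / p^1 = 1·(1−p)/p = 100.0/19.7 = 5.0761
(1−p)/p = 5.0761/1 = 5.0761  ⇒  p = 1/(1 + 5.0761) = 0.1646
De-122: 16.5%, De-124: 83.5%.

16.5%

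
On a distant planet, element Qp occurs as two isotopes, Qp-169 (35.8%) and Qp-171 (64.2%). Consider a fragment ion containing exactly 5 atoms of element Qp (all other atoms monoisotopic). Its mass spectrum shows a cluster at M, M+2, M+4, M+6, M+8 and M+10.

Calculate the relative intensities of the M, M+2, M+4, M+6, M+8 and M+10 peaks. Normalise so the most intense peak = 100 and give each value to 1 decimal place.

1.7 : 15.5 : 55.8 : 100.0 : 89.7 : 32.2

The 5 Qp atoms are independent, so intensities follow the terms of (0.358 + 0.642)^5.
P(M) = 0.358^5 = 0.005881
P(M+2) = 5 × 0.358^4 × 0.642^1 = 0.052727
P(M+4) = 10 × 0.358^3 × 0.642^2 = 0.189112
P(M+6) = 10 × 0.358^2 × 0.642^3 = 0.339134
P(M+8) = 5 × 0.358^1 × 0.642^4 = 0.304084
P(M+10) = 0.642^5 = 0.109062
The M+6 peak is largest (0.339134); scaling to 100 gives 1.7 : 15.5 : 55.8 : 100.0 : 89.7 : 32.2.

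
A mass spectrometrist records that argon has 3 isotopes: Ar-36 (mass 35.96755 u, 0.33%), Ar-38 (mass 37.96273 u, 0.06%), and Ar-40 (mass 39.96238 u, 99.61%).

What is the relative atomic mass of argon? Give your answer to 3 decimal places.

39.948 u

Weight each isotope mass by its fractional abundance: 0.0033 × 35.96755 + 0.0006 × 37.96273 + 0.9961 × 39.96238
= 0.118693 + 0.022778 + 39.806527 = 39.947998 u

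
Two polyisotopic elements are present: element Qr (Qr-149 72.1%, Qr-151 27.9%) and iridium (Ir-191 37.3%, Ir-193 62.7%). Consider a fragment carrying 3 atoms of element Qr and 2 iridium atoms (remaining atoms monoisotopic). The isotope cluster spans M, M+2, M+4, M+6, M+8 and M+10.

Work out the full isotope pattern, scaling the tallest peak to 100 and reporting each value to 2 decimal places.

13.93 : 63.01 : 100.00 : 67.55 : 20.40 : 2.28

Element Qr pattern (n=3): 0.37480536 : 0.43510692 : 0.16837008 : 0.02171764
Iridium pattern (n=2): 0.139129 : 0.467742 : 0.393129
Convolve the two distributions (both contribute in 2-u steps):
  M: 0.37480536×0.139129 = 0.052146
  M+2: 0.37480536×0.467742 + 0.43510692×0.139129 = 0.235848
  M+4: 0.37480536×0.393129 + 0.43510692×0.467742 + 0.16837008×0.139129 = 0.374290
  M+6: 0.43510692×0.393129 + 0.16837008×0.467742 + 0.02171764×0.139129 = 0.252828
  M+8: 0.16837008×0.393129 + 0.02171764×0.467742 = 0.076349
  M+10: 0.02171764×0.393129 = 0.008538
Scale to base peak (0.374290) = 100: 13.93 : 63.01 : 100.00 : 67.55 : 20.40 : 2.28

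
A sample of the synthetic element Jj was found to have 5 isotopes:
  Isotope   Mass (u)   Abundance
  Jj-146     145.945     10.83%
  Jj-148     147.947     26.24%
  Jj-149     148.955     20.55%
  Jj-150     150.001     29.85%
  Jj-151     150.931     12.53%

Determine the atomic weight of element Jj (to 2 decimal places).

148.92 u

Weight each isotope mass by its fractional abundance: 0.1083 × 145.945 + 0.2624 × 147.947 + 0.2055 × 148.955 + 0.2985 × 150.001 + 0.1253 × 150.931
= 15.8058 + 38.8213 + 30.6103 + 44.7753 + 18.9117 = 148.9244 u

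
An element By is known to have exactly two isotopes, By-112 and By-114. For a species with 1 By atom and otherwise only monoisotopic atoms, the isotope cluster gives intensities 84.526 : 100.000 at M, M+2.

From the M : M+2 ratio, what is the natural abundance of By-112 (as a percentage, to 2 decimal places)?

Let p = fractional abundance of By-112. I(M+2)/I(M) = [C(1,1)·p^0·(1−p)] / p^1 = 1·(1−p)/p = 100.000/84.526 = 1.1831
(1−p)/p = 1.1831/1 = 1.1831  ⇒  p = 1/(1 + 1.1831) = 0.4581
By-112: 45.81%, By-114: 54.19%.

45.81%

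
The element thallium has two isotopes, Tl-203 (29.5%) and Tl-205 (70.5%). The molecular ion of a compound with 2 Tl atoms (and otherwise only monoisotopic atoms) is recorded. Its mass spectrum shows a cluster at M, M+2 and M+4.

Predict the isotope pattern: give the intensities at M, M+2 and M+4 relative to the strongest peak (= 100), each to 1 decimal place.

17.5 : 83.7 : 100.0

Expanding (0.295 + 0.705)^2:
P(M) = 0.295^2 = 0.087025
P(M+2) = 2 × 0.295^1 × 0.705^1 = 0.415950
P(M+4) = 0.705^2 = 0.497025
The M+4 peak is largest (0.497025); scaling to 100 gives 17.5 : 83.7 : 100.0.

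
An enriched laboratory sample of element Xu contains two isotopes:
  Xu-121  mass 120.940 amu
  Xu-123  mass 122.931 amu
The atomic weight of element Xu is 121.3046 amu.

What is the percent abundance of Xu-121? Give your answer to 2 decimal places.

81.69%

Let x be the fractional abundance of Xu-121; then Xu-123 has abundance 1 − x.
120.940·x + 122.931·(1 − x) = 121.3046
(120.940 − 122.931)·x = 121.3046 − 122.931
x = -1.6264 / -1.991 = 0.81688 → 81.69% Xu-121, 18.31% Xu-123.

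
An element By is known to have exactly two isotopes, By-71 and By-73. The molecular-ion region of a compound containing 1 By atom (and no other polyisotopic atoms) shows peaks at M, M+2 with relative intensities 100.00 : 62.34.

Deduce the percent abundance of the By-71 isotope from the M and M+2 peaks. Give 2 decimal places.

Write p for the By-71 fraction. I(M+2)/I(M) = [C(1,1)·p^0·(1−p)] / p^1 = 1·(1−p)/p = 62.34/100.00 = 0.6234
(1−p)/p = 0.6234/1 = 0.6234  ⇒  p = 1/(1 + 0.6234) = 0.6160
By-71: 61.60%, By-73: 38.40%.

61.60%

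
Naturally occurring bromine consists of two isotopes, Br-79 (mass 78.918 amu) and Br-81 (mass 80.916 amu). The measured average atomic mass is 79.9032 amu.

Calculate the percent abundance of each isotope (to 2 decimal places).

Writing the weighted mean with unknown fraction x of Br-79:
78.918·x + 80.916·(1 − x) = 79.9032
(78.918 − 80.916)·x = 79.9032 − 80.916
x = -1.0128 / -1.998 = 0.50691 → 50.69% Br-79, 49.31% Br-81.

Br-79: 50.69%, Br-81: 49.31%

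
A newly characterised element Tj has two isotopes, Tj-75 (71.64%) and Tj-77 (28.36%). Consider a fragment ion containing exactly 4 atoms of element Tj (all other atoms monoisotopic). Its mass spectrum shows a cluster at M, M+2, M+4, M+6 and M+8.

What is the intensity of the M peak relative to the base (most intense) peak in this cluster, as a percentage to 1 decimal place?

63.2%

Term probabilities: M 0.2634, M+2 0.4171, M+4 0.2477, M+6 0.0654, M+8 0.0065. Base peak = M+2.
P(M+2) = C(4,1) × 0.7164^3 × 0.2836^1 = 4 × 0.36767723 × 0.2836 = 0.417093 (base)
P(M) = C(4,0) × 0.7164^4 × 0.2836^0 = 1 × 0.26340397 × 1.0000 = 0.263404
Relative intensity = 0.263404 / 0.417093 × 100 = 63.2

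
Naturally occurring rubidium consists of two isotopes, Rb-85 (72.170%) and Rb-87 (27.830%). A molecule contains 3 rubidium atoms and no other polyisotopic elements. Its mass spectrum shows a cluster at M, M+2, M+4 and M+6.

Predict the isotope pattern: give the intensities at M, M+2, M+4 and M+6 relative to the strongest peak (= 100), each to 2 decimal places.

The 3 Rb atoms are independent, so intensities follow the terms of (0.72170 + 0.27830)^3.
P(M) = 0.72170^3 = 0.375898
P(M+2) = 3 × 0.72170^2 × 0.27830^1 = 0.434858
P(M+4) = 3 × 0.72170^1 × 0.27830^2 = 0.167689
P(M+6) = 0.27830^3 = 0.021555
The M+2 peak is largest (0.434858); scaling to 100 gives 86.44 : 100.00 : 38.56 : 4.96.

86.44 : 100.00 : 38.56 : 4.96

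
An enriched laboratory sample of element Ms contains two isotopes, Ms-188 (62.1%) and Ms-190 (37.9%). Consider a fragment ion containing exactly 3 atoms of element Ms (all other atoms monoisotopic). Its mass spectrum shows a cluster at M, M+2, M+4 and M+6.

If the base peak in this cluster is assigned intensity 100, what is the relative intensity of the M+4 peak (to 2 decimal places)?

(0.621 + 0.379)^3 gives M 0.2395, M+2 0.4385, M+4 0.2676, M+6 0.0544; the largest is M+2.
P(M+2) = C(3,1) × 0.621^2 × 0.379^1 = 3 × 0.385641 × 0.3790 = 0.438474 (base)
P(M+4) = C(3,2) × 0.621^1 × 0.379^2 = 3 × 0.6210 × 0.143641 = 0.267603
Relative intensity = 0.267603 / 0.438474 × 100 = 61.03

61.03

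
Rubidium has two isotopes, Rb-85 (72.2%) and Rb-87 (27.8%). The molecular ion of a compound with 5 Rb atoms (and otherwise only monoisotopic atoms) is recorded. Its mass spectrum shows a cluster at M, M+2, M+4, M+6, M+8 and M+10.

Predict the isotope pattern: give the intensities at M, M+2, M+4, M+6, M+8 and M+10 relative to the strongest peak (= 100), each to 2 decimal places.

51.94 : 100.00 : 77.01 : 29.65 : 5.71 : 0.44

Each Rb atom is independently Rb-85 (p = 0.722) or Rb-87 (q = 0.278); the cluster is the binomial expansion (p + q)^5.
P(M) = 0.722^5 = 0.196194
P(M+2) = 5 × 0.722^4 × 0.278^1 = 0.377714
P(M+4) = 10 × 0.722^3 × 0.278^2 = 0.290872
P(M+6) = 10 × 0.722^2 × 0.278^3 = 0.111998
P(M+8) = 5 × 0.722^1 × 0.278^4 = 0.021562
P(M+10) = 0.278^5 = 0.001660
The M+2 peak is largest (0.377714); scaling to 100 gives 51.94 : 100.00 : 77.01 : 29.65 : 5.71 : 0.44.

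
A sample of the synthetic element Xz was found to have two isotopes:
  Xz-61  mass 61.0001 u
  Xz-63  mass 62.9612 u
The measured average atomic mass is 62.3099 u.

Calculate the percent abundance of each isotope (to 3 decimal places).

Xz-61: 33.211%, Xz-63: 66.789%

Let x be the fractional abundance of Xz-61; then Xz-63 has abundance 1 − x.
61.0001·x + 62.9612·(1 − x) = 62.3099
(61.0001 − 62.9612)·x = 62.3099 − 62.9612
x = -0.6513 / -1.9611 = 0.33211 → 33.211% Xz-61, 66.789% Xz-63.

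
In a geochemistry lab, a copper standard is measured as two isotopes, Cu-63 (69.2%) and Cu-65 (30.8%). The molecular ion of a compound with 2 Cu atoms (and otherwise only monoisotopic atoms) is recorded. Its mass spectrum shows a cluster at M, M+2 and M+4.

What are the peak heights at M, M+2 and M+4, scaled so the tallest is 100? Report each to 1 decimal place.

100.0 : 89.0 : 19.8

The 2 Cu atoms are independent, so intensities follow the terms of (0.692 + 0.308)^2.
P(M) = 0.692^2 = 0.478864
P(M+2) = 2 × 0.692^1 × 0.308^1 = 0.426272
P(M+4) = 0.308^2 = 0.094864
The M peak is largest (0.478864); scaling to 100 gives 100.0 : 89.0 : 19.8.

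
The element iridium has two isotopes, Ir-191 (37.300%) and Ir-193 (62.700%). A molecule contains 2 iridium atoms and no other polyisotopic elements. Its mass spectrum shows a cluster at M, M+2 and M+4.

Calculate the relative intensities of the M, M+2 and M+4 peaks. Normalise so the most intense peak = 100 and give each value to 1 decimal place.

The 2 Ir atoms are independent, so intensities follow the terms of (0.37300 + 0.62700)^2.
P(M) = 0.37300^2 = 0.139129
P(M+2) = 2 × 0.37300^1 × 0.62700^1 = 0.467742
P(M+4) = 0.62700^2 = 0.393129
The M+2 peak is largest (0.467742); scaling to 100 gives 29.7 : 100.0 : 84.0.

29.7 : 100.0 : 84.0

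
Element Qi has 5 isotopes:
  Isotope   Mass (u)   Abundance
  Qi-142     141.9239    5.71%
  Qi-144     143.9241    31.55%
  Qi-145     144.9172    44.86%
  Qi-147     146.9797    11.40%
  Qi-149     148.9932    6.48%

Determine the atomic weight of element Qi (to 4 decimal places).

144.9322 u

Ar = Σ fᵢ·mᵢ = 0.0571 × 141.9239 + 0.3155 × 143.9241 + 0.4486 × 144.9172 + 0.1140 × 146.9797 + 0.0648 × 148.9932
= 8.10385 + 45.40805 + 65.00986 + 16.75569 + 9.65476 = 144.93221 u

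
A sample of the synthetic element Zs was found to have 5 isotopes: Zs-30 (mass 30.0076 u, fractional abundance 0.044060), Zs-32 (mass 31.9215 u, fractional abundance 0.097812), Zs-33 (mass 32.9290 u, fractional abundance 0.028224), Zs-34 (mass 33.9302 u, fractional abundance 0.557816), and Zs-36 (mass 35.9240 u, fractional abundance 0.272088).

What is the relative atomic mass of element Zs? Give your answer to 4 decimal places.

34.0751 u

Ar = Σ fᵢ·mᵢ = 0.044060 × 30.0076 + 0.097812 × 31.9215 + 0.028224 × 32.9290 + 0.557816 × 33.9302 + 0.272088 × 35.9240
= 1.32213 + 3.12231 + 0.92939 + 18.92681 + 9.77449 = 34.07513 u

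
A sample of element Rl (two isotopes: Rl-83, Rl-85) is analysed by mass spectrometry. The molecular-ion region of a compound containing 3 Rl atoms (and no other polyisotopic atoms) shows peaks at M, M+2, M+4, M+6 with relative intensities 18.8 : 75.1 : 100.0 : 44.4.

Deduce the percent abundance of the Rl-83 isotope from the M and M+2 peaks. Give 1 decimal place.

42.9%

Write p for the Rl-83 fraction. I(M+2)/I(M) = [C(3,1)·p^2·(1−p)] / p^3 = 3·(1−p)/p = 75.1/18.8 = 3.9947
(1−p)/p = 3.9947/3 = 1.3316  ⇒  p = 1/(1 + 1.3316) = 0.4289
Rl-83: 42.9%, Rl-85: 57.1%.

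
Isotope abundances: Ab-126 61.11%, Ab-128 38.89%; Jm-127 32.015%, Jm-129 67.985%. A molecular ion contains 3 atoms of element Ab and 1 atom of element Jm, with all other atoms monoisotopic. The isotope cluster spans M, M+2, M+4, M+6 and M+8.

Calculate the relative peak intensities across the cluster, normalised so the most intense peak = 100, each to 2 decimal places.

18.98 : 76.53 : 100.00 : 53.86 : 10.39

Element Ab pattern (n=3): 0.22821115 : 0.43569619 : 0.27727418 : 0.05881848
Element Jm pattern (n=1): 0.32015 : 0.67985
Convolve the two distributions (both contribute in 2-u steps):
  M: 0.22821115×0.32015 = 0.073062
  M+2: 0.22821115×0.67985 + 0.43569619×0.32015 = 0.294637
  M+4: 0.43569619×0.67985 + 0.27727418×0.32015 = 0.384977
  M+6: 0.27727418×0.67985 + 0.05881848×0.32015 = 0.207336
  M+8: 0.05881848×0.67985 = 0.039988
Scale to base peak (0.384977) = 100: 18.98 : 76.53 : 100.00 : 53.86 : 10.39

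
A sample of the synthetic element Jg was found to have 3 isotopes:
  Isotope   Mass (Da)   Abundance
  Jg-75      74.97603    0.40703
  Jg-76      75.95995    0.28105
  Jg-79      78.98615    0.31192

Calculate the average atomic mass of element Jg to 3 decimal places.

76.503 Da

Average mass = Σ (abundance × isotope mass) = 0.40703 × 74.97603 + 0.28105 × 75.95995 + 0.31192 × 78.98615
= 30.517493 + 21.348544 + 24.637360 = 76.503397 Da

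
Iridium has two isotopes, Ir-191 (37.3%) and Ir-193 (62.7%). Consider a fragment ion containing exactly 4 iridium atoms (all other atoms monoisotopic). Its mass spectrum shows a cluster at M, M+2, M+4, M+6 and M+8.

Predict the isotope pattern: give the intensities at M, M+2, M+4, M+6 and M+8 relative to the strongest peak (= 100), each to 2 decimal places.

Each Ir atom is independently Ir-191 (p = 0.373) or Ir-193 (q = 0.627); the cluster is the binomial expansion (p + q)^4.
P(M) = 0.373^4 = 0.019357
P(M+2) = 4 × 0.373^3 × 0.627^1 = 0.130153
P(M+4) = 6 × 0.373^2 × 0.627^2 = 0.328174
P(M+6) = 4 × 0.373^1 × 0.627^3 = 0.367766
P(M+8) = 0.627^4 = 0.154550
The M+6 peak is largest (0.367766); scaling to 100 gives 5.26 : 35.39 : 89.23 : 100.00 : 42.02.

5.26 : 35.39 : 89.23 : 100.00 : 42.02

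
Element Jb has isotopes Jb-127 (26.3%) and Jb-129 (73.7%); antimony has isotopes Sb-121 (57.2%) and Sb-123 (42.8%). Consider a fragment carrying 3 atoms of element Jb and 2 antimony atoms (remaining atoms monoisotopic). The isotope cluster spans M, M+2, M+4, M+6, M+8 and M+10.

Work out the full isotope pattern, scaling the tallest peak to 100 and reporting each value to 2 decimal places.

1.61 : 15.98 : 59.22 : 100.00 : 74.43 : 19.88

Element Jb pattern (n=3): 0.01819145 : 0.15293266 : 0.42856034 : 0.40031555
Antimony pattern (n=2): 0.327184 : 0.489632 : 0.183184
Convolve the two distributions (both contribute in 2-u steps):
  M: 0.01819145×0.327184 = 0.005952
  M+2: 0.01819145×0.489632 + 0.15293266×0.327184 = 0.058944
  M+4: 0.01819145×0.183184 + 0.15293266×0.489632 + 0.42856034×0.327184 = 0.218431
  M+6: 0.15293266×0.183184 + 0.42856034×0.489632 + 0.40031555×0.327184 = 0.368829
  M+8: 0.42856034×0.183184 + 0.40031555×0.489632 = 0.274513
  M+10: 0.40031555×0.183184 = 0.073331
Scale to base peak (0.368829) = 100: 1.61 : 15.98 : 59.22 : 100.00 : 74.43 : 19.88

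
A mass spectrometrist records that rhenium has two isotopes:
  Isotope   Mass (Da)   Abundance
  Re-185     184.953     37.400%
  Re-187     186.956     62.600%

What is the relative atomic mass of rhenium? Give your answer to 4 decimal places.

Weight each isotope mass by its fractional abundance: 0.37400 × 184.953 + 0.62600 × 186.956
= 69.17242 + 117.03446 = 186.20688 Da

186.2069 Da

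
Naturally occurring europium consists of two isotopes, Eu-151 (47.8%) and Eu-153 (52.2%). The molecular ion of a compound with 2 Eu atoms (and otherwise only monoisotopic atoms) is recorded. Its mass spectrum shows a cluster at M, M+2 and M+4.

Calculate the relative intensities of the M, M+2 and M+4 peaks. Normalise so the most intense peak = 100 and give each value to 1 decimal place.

The 2 Eu atoms are independent, so intensities follow the terms of (0.478 + 0.522)^2.
P(M) = 0.478^2 = 0.228484
P(M+2) = 2 × 0.478^1 × 0.522^1 = 0.499032
P(M+4) = 0.522^2 = 0.272484
The M+2 peak is largest (0.499032); scaling to 100 gives 45.8 : 100.0 : 54.6.

45.8 : 100.0 : 54.6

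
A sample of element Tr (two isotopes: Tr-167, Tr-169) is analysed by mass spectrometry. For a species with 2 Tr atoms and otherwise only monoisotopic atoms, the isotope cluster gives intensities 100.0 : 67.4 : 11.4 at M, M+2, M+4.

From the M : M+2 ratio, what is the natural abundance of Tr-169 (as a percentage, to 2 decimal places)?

Write p for the Tr-167 fraction. I(M+2)/I(M) = [C(2,1)·p^1·(1−p)] / p^2 = 2·(1−p)/p = 67.4/100.0 = 0.6740
(1−p)/p = 0.6740/2 = 0.3370  ⇒  p = 1/(1 + 0.3370) = 0.7479
Tr-167: 74.79%, Tr-169: 25.21%.

25.21%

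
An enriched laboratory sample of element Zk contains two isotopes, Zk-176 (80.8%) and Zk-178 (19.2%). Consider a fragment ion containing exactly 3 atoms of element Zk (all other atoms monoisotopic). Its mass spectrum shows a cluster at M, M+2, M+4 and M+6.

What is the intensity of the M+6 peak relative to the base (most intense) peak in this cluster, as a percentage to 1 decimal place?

1.3%

(0.808 + 0.192)^3 gives M 0.5275, M+2 0.3760, M+4 0.0894, M+6 0.0071; the largest is M.
P(M) = C(3,0) × 0.808^3 × 0.192^0 = 1 × 0.52751411 × 1.0000 = 0.527514 (base)
P(M+6) = C(3,3) × 0.808^0 × 0.192^3 = 1 × 1.0000 × 0.00707789 = 0.007078
Relative intensity = 0.007078 / 0.527514 × 100 = 1.3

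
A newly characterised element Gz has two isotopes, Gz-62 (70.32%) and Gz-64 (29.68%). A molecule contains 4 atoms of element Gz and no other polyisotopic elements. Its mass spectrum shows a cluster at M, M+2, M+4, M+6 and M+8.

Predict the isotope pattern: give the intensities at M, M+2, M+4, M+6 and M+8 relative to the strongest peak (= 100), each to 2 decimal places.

Expanding (0.7032 + 0.2968)^4:
P(M) = 0.7032^4 = 0.244521
P(M+2) = 4 × 0.7032^3 × 0.2968^1 = 0.412820
P(M+4) = 6 × 0.7032^2 × 0.2968^2 = 0.261359
P(M+6) = 4 × 0.7032^1 × 0.2968^3 = 0.073541
P(M+8) = 0.2968^4 = 0.007760
The M+2 peak is largest (0.412820); scaling to 100 gives 59.23 : 100.00 : 63.31 : 17.81 : 1.88.

59.23 : 100.00 : 63.31 : 17.81 : 1.88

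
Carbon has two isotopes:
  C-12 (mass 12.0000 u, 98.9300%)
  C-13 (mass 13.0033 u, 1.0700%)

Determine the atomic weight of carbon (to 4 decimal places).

Weight each isotope mass by its fractional abundance: 0.989300 × 12.0000 + 0.010700 × 13.0033
= 11.87160 + 0.13914 = 12.01074 u

12.0107 u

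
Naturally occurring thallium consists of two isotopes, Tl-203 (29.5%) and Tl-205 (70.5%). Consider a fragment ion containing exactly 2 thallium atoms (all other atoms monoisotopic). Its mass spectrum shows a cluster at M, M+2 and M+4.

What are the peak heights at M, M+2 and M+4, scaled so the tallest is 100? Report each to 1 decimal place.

17.5 : 83.7 : 100.0

The 2 Tl atoms are independent, so intensities follow the terms of (0.295 + 0.705)^2.
P(M) = 0.295^2 = 0.087025
P(M+2) = 2 × 0.295^1 × 0.705^1 = 0.415950
P(M+4) = 0.705^2 = 0.497025
The M+4 peak is largest (0.497025); scaling to 100 gives 17.5 : 83.7 : 100.0.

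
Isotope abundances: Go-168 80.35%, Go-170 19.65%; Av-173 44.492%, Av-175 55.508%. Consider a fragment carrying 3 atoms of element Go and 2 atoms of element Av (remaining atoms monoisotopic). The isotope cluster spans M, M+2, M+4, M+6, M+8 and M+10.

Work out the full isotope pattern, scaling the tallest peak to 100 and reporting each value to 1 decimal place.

Element Go pattern (n=3): 0.51874944 : 0.38058842 : 0.09307483 : 0.00758731
Element Av pattern (n=2): 0.19795381 : 0.49393239 : 0.30811381
Convolve the two distributions (both contribute in 2-u steps):
  M: 0.51874944×0.19795381 = 0.102688
  M+2: 0.51874944×0.49393239 + 0.38058842×0.19795381 = 0.331566
  M+4: 0.51874944×0.30811381 + 0.38058842×0.49393239 + 0.09307483×0.19795381 = 0.366243
  M+6: 0.38058842×0.30811381 + 0.09307483×0.49393239 + 0.00758731×0.19795381 = 0.164739
  M+8: 0.09307483×0.30811381 + 0.00758731×0.49393239 = 0.032425
  M+10: 0.00758731×0.30811381 = 0.002338
Scale to base peak (0.366243) = 100: 28.0 : 90.5 : 100.0 : 45.0 : 8.9 : 0.6

28.0 : 90.5 : 100.0 : 45.0 : 8.9 : 0.6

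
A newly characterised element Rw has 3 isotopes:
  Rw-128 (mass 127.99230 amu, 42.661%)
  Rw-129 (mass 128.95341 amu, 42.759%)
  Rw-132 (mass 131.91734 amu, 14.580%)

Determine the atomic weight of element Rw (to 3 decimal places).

Ar = Σ fᵢ·mᵢ = 0.42661 × 127.99230 + 0.42759 × 128.95341 + 0.14580 × 131.91734
= 54.602795 + 55.139189 + 19.233548 = 128.975532 amu

128.976 amu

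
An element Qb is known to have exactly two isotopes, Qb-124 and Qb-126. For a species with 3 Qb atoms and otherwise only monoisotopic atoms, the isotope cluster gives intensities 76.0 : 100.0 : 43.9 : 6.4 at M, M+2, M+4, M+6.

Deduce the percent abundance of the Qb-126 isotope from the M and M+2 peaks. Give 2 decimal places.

30.49%

If p is the fraction of Qb that is Qb-124, then I(M+2)/I(M) = [C(3,1)·p^2·(1−p)] / p^3 = 3·(1−p)/p = 100.0/76.0 = 1.3158
(1−p)/p = 1.3158/3 = 0.4386  ⇒  p = 1/(1 + 0.4386) = 0.6951
Qb-124: 69.51%, Qb-126: 30.49%.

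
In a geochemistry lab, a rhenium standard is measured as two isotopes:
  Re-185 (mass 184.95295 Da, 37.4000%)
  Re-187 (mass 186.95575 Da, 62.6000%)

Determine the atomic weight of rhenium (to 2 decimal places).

186.21 Da

Average mass = Σ (abundance × isotope mass) = 0.374000 × 184.95295 + 0.626000 × 186.95575
= 69.172403 + 117.034300 = 186.206703 Da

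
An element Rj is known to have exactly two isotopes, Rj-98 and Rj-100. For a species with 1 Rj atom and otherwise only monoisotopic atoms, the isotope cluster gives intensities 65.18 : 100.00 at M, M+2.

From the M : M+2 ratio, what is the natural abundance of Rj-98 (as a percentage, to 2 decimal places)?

39.46%

If p is the fraction of Rj that is Rj-98, then I(M+2)/I(M) = [C(1,1)·p^0·(1−p)] / p^1 = 1·(1−p)/p = 100.00/65.18 = 1.5342
(1−p)/p = 1.5342/1 = 1.5342  ⇒  p = 1/(1 + 1.5342) = 0.3946
Rj-98: 39.46%, Rj-100: 60.54%.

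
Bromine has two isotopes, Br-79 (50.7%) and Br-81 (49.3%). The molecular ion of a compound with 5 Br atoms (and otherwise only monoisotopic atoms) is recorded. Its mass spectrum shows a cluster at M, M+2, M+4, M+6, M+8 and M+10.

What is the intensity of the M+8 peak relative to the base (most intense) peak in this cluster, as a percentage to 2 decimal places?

(0.507 + 0.493)^5 gives M 0.0335, M+2 0.1629, M+4 0.3168, M+6 0.3080, M+8 0.1497, M+10 0.0291; the largest is M+4.
P(M+4) = C(5,2) × 0.507^3 × 0.493^2 = 10 × 0.13032384 × 0.243049 = 0.316751 (base)
P(M+8) = C(5,4) × 0.507^1 × 0.493^4 = 5 × 0.5070 × 0.05907282 = 0.149750
Relative intensity = 0.149750 / 0.316751 × 100 = 47.28

47.28%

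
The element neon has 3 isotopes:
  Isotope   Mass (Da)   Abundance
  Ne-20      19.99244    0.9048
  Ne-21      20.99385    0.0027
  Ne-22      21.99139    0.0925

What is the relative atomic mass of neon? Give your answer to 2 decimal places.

20.18 Da

Ar = Σ fᵢ·mᵢ = 0.9048 × 19.99244 + 0.0027 × 20.99385 + 0.0925 × 21.99139
= 18.089160 + 0.056683 + 2.034204 = 20.180047 Da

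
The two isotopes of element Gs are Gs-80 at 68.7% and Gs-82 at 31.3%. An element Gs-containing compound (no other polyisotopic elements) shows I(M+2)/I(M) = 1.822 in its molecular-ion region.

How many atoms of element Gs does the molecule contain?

4

The M+2/M ratio from n Gs atoms is n · q/p = n · 0.313/0.687.
n = 1.822 × 0.687/0.313 = 4.00 ≈ 4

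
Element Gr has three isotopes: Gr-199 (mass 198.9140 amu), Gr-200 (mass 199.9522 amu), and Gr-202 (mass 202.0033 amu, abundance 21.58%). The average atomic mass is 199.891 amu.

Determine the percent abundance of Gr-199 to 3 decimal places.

The remaining 78.42% is split between Gr-199 (fraction x) and Gr-200 (fraction 0.7842 − x).
Substituting: 198.9140x + 199.9522(0.7842 − x) = 156.29868786
(198.9140 − 199.9522)x = -0.50382738  ⇒  x = 0.48529, y = 0.29891
Gr-199: 48.529%, Gr-200: 29.891%.

48.529%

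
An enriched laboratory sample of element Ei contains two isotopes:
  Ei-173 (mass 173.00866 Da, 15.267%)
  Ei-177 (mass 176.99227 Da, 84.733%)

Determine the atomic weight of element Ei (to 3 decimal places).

Weight each isotope mass by its fractional abundance: 0.15267 × 173.00866 + 0.84733 × 176.99227
= 26.413232 + 149.970860 = 176.384092 Da

176.384 Da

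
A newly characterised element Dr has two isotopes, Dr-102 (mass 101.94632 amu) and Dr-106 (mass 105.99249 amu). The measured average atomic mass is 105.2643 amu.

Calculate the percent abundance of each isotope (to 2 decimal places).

Let x be the fractional abundance of Dr-102; then Dr-106 has abundance 1 − x.
101.94632·x + 105.99249·(1 − x) = 105.2643
(101.94632 − 105.99249)·x = 105.2643 − 105.99249
x = -0.72819 / -4.04617 = 0.17997 → 18.00% Dr-102, 82.00% Dr-106.

Dr-102: 18.00%, Dr-106: 82.00%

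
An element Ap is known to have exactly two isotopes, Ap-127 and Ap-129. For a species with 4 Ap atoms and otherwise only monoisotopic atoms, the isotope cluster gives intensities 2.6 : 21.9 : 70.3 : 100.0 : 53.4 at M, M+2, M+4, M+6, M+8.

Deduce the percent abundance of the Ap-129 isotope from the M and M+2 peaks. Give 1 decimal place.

Let p = fractional abundance of Ap-127. I(M+2)/I(M) = [C(4,1)·p^3·(1−p)] / p^4 = 4·(1−p)/p = 21.9/2.6 = 8.4231
(1−p)/p = 8.4231/4 = 2.1058  ⇒  p = 1/(1 + 2.1058) = 0.3220
Ap-127: 32.2%, Ap-129: 67.8%.

67.8%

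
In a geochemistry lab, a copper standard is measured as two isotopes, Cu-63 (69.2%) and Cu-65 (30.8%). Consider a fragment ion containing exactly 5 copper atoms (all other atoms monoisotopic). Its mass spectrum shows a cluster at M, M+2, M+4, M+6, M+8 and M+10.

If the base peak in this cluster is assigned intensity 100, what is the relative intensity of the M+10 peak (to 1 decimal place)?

Term probabilities: M 0.1587, M+2 0.3531, M+4 0.3144, M+6 0.1399, M+8 0.0311, M+10 0.0028. Base peak = M+2.
P(M+2) = C(5,1) × 0.692^4 × 0.308^1 = 5 × 0.22931073 × 0.3080 = 0.353139 (base)
P(M+10) = C(5,5) × 0.692^0 × 0.308^5 = 1 × 1.0000 × 0.00277175 = 0.002772
Relative intensity = 0.002772 / 0.353139 × 100 = 0.8

0.8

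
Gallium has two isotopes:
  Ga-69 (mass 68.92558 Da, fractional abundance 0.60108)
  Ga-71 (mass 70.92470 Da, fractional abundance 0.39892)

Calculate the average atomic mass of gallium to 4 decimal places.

Ar = Σ fᵢ·mᵢ = 0.60108 × 68.92558 + 0.39892 × 70.92470
= 41.429788 + 28.293281 = 69.723069 Da

69.7231 Da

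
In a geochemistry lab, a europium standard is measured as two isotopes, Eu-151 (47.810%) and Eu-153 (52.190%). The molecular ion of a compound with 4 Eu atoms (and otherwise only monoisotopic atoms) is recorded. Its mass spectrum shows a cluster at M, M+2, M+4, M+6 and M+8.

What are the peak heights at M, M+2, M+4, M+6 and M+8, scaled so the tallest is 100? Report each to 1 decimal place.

Expanding (0.47810 + 0.52190)^4:
P(M) = 0.47810^4 = 0.052249
P(M+2) = 4 × 0.47810^3 × 0.52190^1 = 0.228141
P(M+4) = 6 × 0.47810^2 × 0.52190^2 = 0.373563
P(M+6) = 4 × 0.47810^1 × 0.52190^3 = 0.271857
P(M+8) = 0.52190^4 = 0.074191
The M+4 peak is largest (0.373563); scaling to 100 gives 14.0 : 61.1 : 100.0 : 72.8 : 19.9.

14.0 : 61.1 : 100.0 : 72.8 : 19.9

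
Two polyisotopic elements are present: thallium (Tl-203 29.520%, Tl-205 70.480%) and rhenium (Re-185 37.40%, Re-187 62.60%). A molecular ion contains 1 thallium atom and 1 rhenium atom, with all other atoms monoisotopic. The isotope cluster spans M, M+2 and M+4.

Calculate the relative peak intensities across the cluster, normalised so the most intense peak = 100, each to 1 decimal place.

Thallium pattern (n=1): 0.2952 : 0.7048
Rhenium pattern (n=1): 0.3740 : 0.6260
Convolve the two distributions (both contribute in 2-u steps):
  M: 0.2952×0.3740 = 0.110405
  M+2: 0.2952×0.6260 + 0.7048×0.3740 = 0.448390
  M+4: 0.7048×0.6260 = 0.441205
Scale to base peak (0.448390) = 100: 24.6 : 100.0 : 98.4

24.6 : 100.0 : 98.4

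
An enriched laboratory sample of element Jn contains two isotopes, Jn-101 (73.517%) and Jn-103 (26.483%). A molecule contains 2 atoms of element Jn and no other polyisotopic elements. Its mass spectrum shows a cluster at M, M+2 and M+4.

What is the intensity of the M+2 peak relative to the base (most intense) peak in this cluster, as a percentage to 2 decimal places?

Binomial terms of (0.73517 + 0.26483)^2: M 0.5405, M+2 0.3894, M+4 0.0701 → M is the base peak.
P(M) = C(2,0) × 0.73517^2 × 0.26483^0 = 1 × 0.54047493 × 1.0000 = 0.540475 (base)
P(M+2) = C(2,1) × 0.73517^1 × 0.26483^1 = 2 × 0.73517 × 0.26483 = 0.389390
Relative intensity = 0.389390 / 0.540475 × 100 = 72.05

72.05%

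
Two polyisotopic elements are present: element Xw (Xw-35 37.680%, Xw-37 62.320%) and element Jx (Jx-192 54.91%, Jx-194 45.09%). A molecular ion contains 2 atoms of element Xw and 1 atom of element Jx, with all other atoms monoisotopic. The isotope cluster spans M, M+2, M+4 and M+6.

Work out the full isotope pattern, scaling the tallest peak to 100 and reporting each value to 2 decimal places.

Element Xw pattern (n=2): 0.14197824 : 0.46964352 : 0.38837824
Element Jx pattern (n=1): 0.5491 : 0.4509
Convolve the two distributions (both contribute in 2-u steps):
  M: 0.14197824×0.5491 = 0.077960
  M+2: 0.14197824×0.4509 + 0.46964352×0.5491 = 0.321899
  M+4: 0.46964352×0.4509 + 0.38837824×0.5491 = 0.425021
  M+6: 0.38837824×0.4509 = 0.175120
Scale to base peak (0.425021) = 100: 18.34 : 75.74 : 100.00 : 41.20

18.34 : 75.74 : 100.00 : 41.20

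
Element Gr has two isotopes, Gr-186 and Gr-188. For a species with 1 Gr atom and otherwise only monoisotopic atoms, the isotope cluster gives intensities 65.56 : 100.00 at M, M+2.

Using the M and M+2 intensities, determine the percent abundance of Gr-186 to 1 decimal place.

Let p = fractional abundance of Gr-186. I(M+2)/I(M) = [C(1,1)·p^0·(1−p)] / p^1 = 1·(1−p)/p = 100.00/65.56 = 1.5253
(1−p)/p = 1.5253/1 = 1.5253  ⇒  p = 1/(1 + 1.5253) = 0.3960
Gr-186: 39.6%, Gr-188: 60.4%.

39.6%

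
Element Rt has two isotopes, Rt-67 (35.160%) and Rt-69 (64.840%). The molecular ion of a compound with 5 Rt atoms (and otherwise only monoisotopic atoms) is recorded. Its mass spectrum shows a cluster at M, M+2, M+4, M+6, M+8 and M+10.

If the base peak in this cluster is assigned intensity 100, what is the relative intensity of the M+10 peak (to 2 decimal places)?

34.01

(0.35160 + 0.64840)^5 gives M 0.0054, M+2 0.0495, M+4 0.1827, M+6 0.3370, M+8 0.3107, M+10 0.1146; the largest is M+6.
P(M+6) = C(5,3) × 0.35160^2 × 0.64840^3 = 10 × 0.12362256 × 0.27260199 = 0.336998 (base)
P(M+10) = C(5,5) × 0.35160^0 × 0.64840^5 = 1 × 1.0000 × 0.11460803 = 0.114608
Relative intensity = 0.114608 / 0.336998 × 100 = 34.01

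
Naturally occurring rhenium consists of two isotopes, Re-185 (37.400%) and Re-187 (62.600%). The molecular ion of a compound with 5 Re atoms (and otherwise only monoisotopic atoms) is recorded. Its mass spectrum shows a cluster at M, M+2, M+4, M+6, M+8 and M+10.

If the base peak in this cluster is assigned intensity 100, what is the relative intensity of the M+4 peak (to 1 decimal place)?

59.7

(0.37400 + 0.62600)^5 gives M 0.0073, M+2 0.0612, M+4 0.2050, M+6 0.3431, M+8 0.2872, M+10 0.0961; the largest is M+6.
P(M+6) = C(5,3) × 0.37400^2 × 0.62600^3 = 10 × 0.139876 × 0.24531438 = 0.343136 (base)
P(M+4) = C(5,2) × 0.37400^3 × 0.62600^2 = 10 × 0.05231362 × 0.391876 = 0.205005
Relative intensity = 0.205005 / 0.343136 × 100 = 59.7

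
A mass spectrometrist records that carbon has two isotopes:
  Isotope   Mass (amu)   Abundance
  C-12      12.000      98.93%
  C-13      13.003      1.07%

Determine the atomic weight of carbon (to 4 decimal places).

12.0107 amu

The abundance-weighted mean is 0.9893 × 12.000 + 0.0107 × 13.003
= 11.87160 + 0.13913 = 12.01073 amu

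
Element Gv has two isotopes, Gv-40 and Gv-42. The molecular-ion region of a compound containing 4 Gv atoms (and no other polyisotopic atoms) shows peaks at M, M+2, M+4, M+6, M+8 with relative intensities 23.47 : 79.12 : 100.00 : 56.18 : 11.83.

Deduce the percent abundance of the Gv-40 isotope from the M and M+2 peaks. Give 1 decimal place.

Write p for the Gv-40 fraction. I(M+2)/I(M) = [C(4,1)·p^3·(1−p)] / p^4 = 4·(1−p)/p = 79.12/23.47 = 3.3711
(1−p)/p = 3.3711/4 = 0.8428  ⇒  p = 1/(1 + 0.8428) = 0.5427
Gv-40: 54.3%, Gv-42: 45.7%.

54.3%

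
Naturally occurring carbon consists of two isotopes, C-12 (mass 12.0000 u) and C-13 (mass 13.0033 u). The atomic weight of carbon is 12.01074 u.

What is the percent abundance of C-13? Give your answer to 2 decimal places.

1.07%

Writing the weighted mean with unknown fraction x of C-12:
12.0000·x + 13.0033·(1 − x) = 12.01074
(12.0000 − 13.0033)·x = 12.01074 − 13.0033
x = -0.99256 / -1.0033 = 0.98930 → 98.93% C-12, 1.07% C-13.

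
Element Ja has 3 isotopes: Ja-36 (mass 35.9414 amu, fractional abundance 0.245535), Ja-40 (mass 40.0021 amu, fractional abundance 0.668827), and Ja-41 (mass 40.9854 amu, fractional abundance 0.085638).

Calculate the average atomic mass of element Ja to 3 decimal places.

Average mass = Σ (abundance × isotope mass) = 0.245535 × 35.9414 + 0.668827 × 40.0021 + 0.085638 × 40.9854
= 8.82487 + 26.75448 + 3.50991 = 39.08926 amu

39.089 amu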